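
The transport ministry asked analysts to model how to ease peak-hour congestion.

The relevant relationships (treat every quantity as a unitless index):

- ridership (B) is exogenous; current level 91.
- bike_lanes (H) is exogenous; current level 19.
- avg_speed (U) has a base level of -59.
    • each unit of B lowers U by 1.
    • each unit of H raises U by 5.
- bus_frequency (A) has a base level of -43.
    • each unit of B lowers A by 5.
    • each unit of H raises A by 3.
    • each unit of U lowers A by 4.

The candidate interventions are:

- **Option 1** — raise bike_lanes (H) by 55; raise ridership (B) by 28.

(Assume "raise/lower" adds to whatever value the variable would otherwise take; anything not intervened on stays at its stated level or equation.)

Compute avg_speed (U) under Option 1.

Option 1 (H + 55, B + 28):
  B = 91 + 28 = 119
  H = 19 + 55 = 74
  U = -59 − 119 + 5·74 = 192

192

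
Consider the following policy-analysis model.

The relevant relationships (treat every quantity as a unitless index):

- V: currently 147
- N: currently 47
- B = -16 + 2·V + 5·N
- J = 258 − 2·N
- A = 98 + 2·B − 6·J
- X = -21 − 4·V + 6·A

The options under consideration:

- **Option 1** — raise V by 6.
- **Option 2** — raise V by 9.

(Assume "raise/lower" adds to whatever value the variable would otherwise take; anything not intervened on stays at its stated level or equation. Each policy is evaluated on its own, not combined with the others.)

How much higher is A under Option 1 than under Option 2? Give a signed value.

Option 1 (V + 6):
  V = 147 + 6 = 153
  N = 47
  B = -16 + 2·153 + 5·47 = 525
  J = 258 − 2·47 = 164
  A = 98 + 2·525 − 6·164 = 164
Option 2 (V + 9):
  V = 147 + 9 = 156
  N = 47
  B = -16 + 2·156 + 5·47 = 531
  J = 258 − 2·47 = 164
  A = 98 + 2·531 − 6·164 = 176
A: 164 − 176 = -12

-12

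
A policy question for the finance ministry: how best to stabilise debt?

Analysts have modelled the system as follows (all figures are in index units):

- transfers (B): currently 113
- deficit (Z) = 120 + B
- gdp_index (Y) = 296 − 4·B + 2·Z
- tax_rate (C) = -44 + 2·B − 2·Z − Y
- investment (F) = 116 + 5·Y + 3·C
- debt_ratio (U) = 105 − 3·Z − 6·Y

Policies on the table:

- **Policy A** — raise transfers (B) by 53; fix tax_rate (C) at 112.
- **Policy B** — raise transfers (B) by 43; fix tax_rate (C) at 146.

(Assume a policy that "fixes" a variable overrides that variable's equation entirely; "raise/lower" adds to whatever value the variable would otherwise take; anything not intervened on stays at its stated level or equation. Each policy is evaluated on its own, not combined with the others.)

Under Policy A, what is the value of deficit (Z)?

286

Policy A (B + 53, C := 112):
  B = 113 + 53 = 166
  Z = 120 + 166 = 286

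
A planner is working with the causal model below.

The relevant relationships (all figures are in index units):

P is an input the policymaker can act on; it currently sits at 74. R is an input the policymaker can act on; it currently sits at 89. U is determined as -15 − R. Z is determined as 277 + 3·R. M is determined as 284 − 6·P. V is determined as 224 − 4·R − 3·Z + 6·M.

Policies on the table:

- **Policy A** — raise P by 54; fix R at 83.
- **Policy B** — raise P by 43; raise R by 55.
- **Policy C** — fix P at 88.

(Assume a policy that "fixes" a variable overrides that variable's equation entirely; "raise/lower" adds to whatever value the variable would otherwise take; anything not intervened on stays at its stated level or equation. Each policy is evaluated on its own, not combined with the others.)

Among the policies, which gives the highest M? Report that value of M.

Policy A (P + 54, R := 83):
  P = 74 + 54 = 128
  M = 284 − 6·128 = -484
Policy B (P + 43, R + 55):
  P = 74 + 43 = 117
  M = 284 − 6·117 = -418
Policy C (P := 88):
  P = 88
  M = 284 − 6·88 = -244
Comparing — Policy A: M=-484, Policy B: M=-418, Policy C: M=-244. Highest is -244 (Policy C).

-244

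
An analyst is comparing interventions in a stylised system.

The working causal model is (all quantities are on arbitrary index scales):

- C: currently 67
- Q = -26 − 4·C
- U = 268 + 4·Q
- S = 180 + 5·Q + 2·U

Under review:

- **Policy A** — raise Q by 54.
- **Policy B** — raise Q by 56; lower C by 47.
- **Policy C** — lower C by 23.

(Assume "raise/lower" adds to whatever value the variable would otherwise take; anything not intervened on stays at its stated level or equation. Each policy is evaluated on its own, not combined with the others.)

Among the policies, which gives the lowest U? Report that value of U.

-692

Policy A (Q + 54):
  C = 67
  Q = -26 − 4·67 (+54 from intervention) = -240
  U = 268 + 4·(-240) = -692
Policy B (Q + 56, C − 47):
  C = 67 − 47 = 20
  Q = -26 − 4·20 (+56 from intervention) = -50
  U = 268 + 4·(-50) = 68
Policy C (C − 23):
  C = 67 − 23 = 44
  Q = -26 − 4·44 = -202
  U = 268 + 4·(-202) = -540
Comparing — Policy A: U=-692, Policy B: U=68, Policy C: U=-540. Lowest is -692 (Policy A).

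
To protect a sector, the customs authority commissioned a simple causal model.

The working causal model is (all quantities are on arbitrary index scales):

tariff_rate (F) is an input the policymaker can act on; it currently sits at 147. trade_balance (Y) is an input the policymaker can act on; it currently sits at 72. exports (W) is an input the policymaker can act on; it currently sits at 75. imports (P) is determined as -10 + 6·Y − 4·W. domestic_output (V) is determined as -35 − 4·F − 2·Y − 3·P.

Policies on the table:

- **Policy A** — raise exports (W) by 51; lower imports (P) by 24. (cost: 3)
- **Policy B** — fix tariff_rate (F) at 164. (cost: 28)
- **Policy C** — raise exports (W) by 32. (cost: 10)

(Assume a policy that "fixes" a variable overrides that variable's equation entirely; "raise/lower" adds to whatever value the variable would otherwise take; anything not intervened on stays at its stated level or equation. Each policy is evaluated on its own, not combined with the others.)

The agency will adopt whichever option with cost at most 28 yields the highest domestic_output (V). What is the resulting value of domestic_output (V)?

Policy A (W + 51, P − 24):
  F = 147
  Y = 72
  W = 75 + 51 = 126
  P = -10 + 6·72 − 4·126 (−24 from intervention) = -106
  V = -35 − 4·147 − 2·72 − 3·(-106) = -449
Policy B (F := 164):
  F = 164
  Y = 72
  W = 75
  P = -10 + 6·72 − 4·75 = 122
  V = -35 − 4·164 − 2·72 − 3·122 = -1201
Policy C (W + 32):
  F = 147
  Y = 72
  W = 75 + 32 = 107
  P = -10 + 6·72 − 4·107 = -6
  V = -35 − 4·147 − 2·72 − 3·(-6) = -749
Comparing — Policy A: V=-449, Policy B: V=-1201, Policy C: V=-749. Highest is -449 (Policy A).

-449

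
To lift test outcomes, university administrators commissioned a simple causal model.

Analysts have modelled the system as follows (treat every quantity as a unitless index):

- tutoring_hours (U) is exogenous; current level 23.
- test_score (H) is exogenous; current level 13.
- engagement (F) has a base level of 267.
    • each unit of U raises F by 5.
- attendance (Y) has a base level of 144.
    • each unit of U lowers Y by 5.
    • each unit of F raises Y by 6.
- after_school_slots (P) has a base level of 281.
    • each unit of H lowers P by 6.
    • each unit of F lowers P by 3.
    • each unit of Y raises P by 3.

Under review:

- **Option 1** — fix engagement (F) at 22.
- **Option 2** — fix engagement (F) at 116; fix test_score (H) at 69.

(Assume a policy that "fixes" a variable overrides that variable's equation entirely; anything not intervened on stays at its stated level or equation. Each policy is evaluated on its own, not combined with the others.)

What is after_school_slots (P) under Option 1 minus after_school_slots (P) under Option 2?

Option 1 (F := 22):
  U = 23
  H = 13
  F = 22
  Y = 144 − 5·23 + 6·22 = 161
  P = 281 − 6·13 − 3·22 + 3·161 = 620
Option 2 (F := 116, H := 69):
  U = 23
  H = 69
  F = 116
  Y = 144 − 5·23 + 6·116 = 725
  P = 281 − 6·69 − 3·116 + 3·725 = 1694
P: 620 − 1694 = -1074

-1074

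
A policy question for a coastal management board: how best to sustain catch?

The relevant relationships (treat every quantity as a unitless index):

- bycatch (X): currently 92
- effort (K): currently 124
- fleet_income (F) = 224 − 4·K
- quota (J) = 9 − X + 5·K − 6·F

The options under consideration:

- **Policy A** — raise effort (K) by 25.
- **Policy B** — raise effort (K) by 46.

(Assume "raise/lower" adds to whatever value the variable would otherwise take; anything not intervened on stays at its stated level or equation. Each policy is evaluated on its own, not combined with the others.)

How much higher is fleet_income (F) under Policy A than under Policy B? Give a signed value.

84

Policy A (K + 25):
  K = 124 + 25 = 149
  F = 224 − 4·149 = -372
Policy B (K + 46):
  K = 124 + 46 = 170
  F = 224 − 4·170 = -456
F: -372 − (-456) = 84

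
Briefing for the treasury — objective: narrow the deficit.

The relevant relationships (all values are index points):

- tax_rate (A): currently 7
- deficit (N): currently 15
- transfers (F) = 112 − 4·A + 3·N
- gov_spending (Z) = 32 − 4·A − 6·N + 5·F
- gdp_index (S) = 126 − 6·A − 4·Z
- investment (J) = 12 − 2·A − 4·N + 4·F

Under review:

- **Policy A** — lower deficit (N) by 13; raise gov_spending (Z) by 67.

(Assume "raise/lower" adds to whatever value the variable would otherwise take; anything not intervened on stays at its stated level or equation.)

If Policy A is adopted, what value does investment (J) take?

Policy A (N − 13, Z + 67):
  A = 7
  N = 15 − 13 = 2
  F = 112 − 4·7 + 3·2 = 90
  J = 12 − 2·7 − 4·2 + 4·90 = 350

350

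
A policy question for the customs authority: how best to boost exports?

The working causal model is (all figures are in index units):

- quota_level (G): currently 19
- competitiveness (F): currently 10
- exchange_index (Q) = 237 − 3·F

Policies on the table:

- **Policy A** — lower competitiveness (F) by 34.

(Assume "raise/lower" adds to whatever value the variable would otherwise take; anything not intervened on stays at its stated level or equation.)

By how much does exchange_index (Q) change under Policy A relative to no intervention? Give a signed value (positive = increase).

102

Baseline:
  F = 10
  Q = 237 − 3·10 = 207
Policy A (F − 34):
  F = 10 − 34 = -24
  Q = 237 − 3·(-24) = 309
Change in Q: 309 − 207 = 102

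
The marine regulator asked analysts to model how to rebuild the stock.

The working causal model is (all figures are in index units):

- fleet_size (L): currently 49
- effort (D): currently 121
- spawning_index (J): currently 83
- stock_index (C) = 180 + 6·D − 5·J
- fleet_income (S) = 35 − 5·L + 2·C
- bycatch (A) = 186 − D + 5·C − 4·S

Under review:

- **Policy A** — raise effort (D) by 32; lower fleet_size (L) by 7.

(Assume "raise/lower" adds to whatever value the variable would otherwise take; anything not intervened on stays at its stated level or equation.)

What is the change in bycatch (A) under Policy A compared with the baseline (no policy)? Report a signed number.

Baseline:
  L = 49
  D = 121
  J = 83
  C = 180 + 6·121 − 5·83 = 491
  S = 35 − 5·49 + 2·491 = 772
  A = 186 − 121 + 5·491 − 4·772 = -568
Policy A (D + 32, L − 7):
  L = 49 − 7 = 42
  D = 121 + 32 = 153
  J = 83
  C = 180 + 6·153 − 5·83 = 683
  S = 35 − 5·42 + 2·683 = 1191
  A = 186 − 153 + 5·683 − 4·1191 = -1316
Change in A: -1316 − (-568) = -748

-748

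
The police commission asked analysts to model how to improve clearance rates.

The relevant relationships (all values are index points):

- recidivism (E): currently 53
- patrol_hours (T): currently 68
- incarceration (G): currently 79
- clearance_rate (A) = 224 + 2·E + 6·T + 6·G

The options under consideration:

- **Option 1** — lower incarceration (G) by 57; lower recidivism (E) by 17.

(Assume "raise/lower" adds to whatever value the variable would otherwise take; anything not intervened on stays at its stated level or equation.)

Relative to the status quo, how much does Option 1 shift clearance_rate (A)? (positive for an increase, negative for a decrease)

Baseline:
  E = 53
  T = 68
  G = 79
  A = 224 + 2·53 + 6·68 + 6·79 = 1212
Option 1 (G − 57, E − 17):
  E = 53 − 17 = 36
  T = 68
  G = 79 − 57 = 22
  A = 224 + 2·36 + 6·68 + 6·22 = 836
Change in A: 836 − 1212 = -376

-376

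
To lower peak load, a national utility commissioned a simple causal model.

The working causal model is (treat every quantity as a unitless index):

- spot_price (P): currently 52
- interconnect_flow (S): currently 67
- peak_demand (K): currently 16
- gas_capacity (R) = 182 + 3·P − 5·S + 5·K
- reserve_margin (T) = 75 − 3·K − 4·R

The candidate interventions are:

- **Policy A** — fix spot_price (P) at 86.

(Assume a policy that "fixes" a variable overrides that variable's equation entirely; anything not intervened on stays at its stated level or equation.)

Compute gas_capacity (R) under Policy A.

185

Policy A (P := 86):
  P = 86
  S = 67
  K = 16
  R = 182 + 3·86 − 5·67 + 5·16 = 185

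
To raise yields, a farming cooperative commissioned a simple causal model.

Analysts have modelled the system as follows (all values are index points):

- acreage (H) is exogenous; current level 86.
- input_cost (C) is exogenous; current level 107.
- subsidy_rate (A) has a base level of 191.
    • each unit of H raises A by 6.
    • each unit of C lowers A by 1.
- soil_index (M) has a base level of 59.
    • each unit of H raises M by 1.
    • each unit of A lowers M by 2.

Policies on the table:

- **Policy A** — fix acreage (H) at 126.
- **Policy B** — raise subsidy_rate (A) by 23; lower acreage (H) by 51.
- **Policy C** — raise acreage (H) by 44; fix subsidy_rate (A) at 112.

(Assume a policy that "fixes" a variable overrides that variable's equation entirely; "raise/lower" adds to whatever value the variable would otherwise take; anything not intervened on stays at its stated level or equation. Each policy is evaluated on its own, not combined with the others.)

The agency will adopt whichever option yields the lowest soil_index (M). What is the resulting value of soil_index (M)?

-1495

Policy A (H := 126):
  H = 126
  C = 107
  A = 191 + 6·126 − 107 = 840
  M = 59 + 126 − 2·840 = -1495
Policy B (A + 23, H − 51):
  H = 86 − 51 = 35
  C = 107
  A = 191 + 6·35 − 107 (+23 from intervention) = 317
  M = 59 + 35 − 2·317 = -540
Policy C (H + 44, A := 112):
  H = 86 + 44 = 130
  C = 107
  A = 112
  M = 59 + 130 − 2·112 = -35
Comparing — Policy A: M=-1495, Policy B: M=-540, Policy C: M=-35. Lowest is -1495 (Policy A).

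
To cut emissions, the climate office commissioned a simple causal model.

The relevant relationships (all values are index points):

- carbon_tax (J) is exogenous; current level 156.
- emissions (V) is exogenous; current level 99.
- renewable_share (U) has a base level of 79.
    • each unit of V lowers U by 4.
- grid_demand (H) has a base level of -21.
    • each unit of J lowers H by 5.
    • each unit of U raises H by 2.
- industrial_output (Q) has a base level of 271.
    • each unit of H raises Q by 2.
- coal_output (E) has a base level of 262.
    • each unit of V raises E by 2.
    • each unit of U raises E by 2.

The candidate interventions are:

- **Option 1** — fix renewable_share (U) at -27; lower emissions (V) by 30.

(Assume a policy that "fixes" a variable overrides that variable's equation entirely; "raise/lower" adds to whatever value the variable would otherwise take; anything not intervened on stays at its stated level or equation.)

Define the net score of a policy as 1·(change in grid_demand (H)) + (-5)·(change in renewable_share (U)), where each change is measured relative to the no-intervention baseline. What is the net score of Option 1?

Baseline:
  J = 156
  V = 99
  U = 79 − 4·99 = -317
  H = -21 − 5·156 + 2·(-317) = -1435
Option 1 (U := -27, V − 30):
  J = 156
  V = 99 − 30 = 69
  U = -27
  H = -21 − 5·156 + 2·(-27) = -855
ΔH = -855 − (-1435) = 580; ΔU = -27 − (-317) = 290
Score = 1·580 + (-5)·290 = -870

-870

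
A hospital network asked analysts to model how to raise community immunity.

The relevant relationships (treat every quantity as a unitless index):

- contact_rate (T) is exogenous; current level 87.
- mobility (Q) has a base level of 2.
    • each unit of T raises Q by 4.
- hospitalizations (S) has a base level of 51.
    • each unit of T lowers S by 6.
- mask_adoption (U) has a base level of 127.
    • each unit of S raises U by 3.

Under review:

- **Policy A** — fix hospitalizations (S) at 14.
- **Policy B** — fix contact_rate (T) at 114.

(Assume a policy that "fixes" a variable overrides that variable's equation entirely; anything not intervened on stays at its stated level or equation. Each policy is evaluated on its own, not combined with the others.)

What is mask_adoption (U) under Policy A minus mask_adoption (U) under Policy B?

1941

Policy A (S := 14):
  T = 87
  S = 14
  U = 127 + 3·14 = 169
Policy B (T := 114):
  T = 114
  S = 51 − 6·114 = -633
  U = 127 + 3·(-633) = -1772
U: 169 − (-1772) = 1941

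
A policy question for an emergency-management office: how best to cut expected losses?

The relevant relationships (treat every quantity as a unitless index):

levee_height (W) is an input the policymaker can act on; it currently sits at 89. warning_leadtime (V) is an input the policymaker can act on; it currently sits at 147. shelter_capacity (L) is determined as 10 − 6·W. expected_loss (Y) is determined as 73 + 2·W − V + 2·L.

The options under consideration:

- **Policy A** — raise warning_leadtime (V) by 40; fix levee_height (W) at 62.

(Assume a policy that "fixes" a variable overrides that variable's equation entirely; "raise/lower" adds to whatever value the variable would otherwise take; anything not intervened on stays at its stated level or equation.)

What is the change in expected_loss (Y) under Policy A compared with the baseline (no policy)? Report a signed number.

Baseline:
  W = 89
  V = 147
  L = 10 − 6·89 = -524
  Y = 73 + 2·89 − 147 + 2·(-524) = -944
Policy A (V + 40, W := 62):
  W = 62
  V = 147 + 40 = 187
  L = 10 − 6·62 = -362
  Y = 73 + 2·62 − 187 + 2·(-362) = -714
Change in Y: -714 − (-944) = 230

230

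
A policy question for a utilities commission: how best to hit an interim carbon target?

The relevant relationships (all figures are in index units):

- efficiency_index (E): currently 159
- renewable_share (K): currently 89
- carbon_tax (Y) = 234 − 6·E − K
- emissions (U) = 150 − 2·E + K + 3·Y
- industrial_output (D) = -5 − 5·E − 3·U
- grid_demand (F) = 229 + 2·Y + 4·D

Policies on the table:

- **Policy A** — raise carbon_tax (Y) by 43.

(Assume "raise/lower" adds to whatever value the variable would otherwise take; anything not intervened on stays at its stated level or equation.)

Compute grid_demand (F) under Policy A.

24021

Policy A (Y + 43):
  E = 159
  K = 89
  Y = 234 − 6·159 − 89 (+43 from intervention) = -766
  U = 150 − 2·159 + 89 + 3·(-766) = -2377
  D = -5 − 5·159 − 3·(-2377) = 6331
  F = 229 + 2·(-766) + 4·6331 = 24021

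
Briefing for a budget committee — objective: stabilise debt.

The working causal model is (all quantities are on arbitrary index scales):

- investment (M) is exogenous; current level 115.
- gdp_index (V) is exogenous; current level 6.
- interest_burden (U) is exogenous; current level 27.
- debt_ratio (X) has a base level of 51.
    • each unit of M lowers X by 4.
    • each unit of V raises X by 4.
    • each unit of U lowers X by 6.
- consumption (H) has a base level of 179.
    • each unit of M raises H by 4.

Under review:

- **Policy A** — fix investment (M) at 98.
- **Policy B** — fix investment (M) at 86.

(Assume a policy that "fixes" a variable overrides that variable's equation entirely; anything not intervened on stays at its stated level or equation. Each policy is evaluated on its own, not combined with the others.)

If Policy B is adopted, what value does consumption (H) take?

523

Policy B (M := 86):
  M = 86
  H = 179 + 4·86 = 523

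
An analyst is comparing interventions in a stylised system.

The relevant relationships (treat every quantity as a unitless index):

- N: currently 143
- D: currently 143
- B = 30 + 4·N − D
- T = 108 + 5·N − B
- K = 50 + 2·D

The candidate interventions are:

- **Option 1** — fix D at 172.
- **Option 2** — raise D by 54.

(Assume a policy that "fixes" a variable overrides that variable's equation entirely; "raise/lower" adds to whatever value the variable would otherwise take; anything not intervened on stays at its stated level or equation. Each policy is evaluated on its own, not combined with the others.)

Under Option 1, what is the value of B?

430

Option 1 (D := 172):
  N = 143
  D = 172
  B = 30 + 4·143 − 172 = 430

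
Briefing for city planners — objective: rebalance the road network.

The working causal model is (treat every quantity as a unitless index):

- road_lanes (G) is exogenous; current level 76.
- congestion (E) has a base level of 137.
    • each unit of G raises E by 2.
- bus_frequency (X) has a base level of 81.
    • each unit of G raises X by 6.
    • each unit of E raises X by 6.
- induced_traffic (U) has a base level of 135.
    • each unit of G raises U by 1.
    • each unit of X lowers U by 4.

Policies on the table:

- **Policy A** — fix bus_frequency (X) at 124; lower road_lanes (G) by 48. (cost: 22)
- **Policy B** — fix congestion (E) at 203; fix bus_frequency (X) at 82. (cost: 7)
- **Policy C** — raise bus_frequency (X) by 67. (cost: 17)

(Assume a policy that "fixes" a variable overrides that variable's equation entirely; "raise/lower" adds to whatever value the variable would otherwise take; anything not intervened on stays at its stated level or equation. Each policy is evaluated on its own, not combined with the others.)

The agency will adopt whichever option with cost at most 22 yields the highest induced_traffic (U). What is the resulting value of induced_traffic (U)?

-117

Policy A (X := 124, G − 48):
  G = 76 − 48 = 28
  E = 137 + 2·28 = 193
  X = 124
  U = 135 + 28 − 4·124 = -333
Policy B (E := 203, X := 82):
  G = 76
  E = 203
  X = 82
  U = 135 + 76 − 4·82 = -117
Policy C (X + 67):
  G = 76
  E = 137 + 2·76 = 289
  X = 81 + 6·76 + 6·289 (+67 from intervention) = 2338
  U = 135 + 76 − 4·2338 = -9141
Comparing — Policy A: U=-333, Policy B: U=-117, Policy C: U=-9141. Highest is -117 (Policy B).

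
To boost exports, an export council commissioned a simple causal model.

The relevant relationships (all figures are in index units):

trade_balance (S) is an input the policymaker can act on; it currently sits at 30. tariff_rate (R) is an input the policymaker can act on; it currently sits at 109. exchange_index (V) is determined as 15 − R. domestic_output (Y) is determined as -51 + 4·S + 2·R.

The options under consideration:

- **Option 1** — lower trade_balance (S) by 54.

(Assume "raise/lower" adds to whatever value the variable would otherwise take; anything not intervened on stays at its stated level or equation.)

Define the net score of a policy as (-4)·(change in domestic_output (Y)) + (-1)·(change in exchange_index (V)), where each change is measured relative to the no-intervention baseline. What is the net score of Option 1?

Baseline:
  S = 30
  R = 109
  V = 15 − 109 = -94
  Y = -51 + 4·30 + 2·109 = 287
Option 1 (S − 54):
  S = 30 − 54 = -24
  R = 109
  V = 15 − 109 = -94
  Y = -51 + 4·(-24) + 2·109 = 71
ΔY = 71 − 287 = -216; ΔV = -94 − (-94) = 0
Score = (-4)·(-216) + (-1)·0 = 864

864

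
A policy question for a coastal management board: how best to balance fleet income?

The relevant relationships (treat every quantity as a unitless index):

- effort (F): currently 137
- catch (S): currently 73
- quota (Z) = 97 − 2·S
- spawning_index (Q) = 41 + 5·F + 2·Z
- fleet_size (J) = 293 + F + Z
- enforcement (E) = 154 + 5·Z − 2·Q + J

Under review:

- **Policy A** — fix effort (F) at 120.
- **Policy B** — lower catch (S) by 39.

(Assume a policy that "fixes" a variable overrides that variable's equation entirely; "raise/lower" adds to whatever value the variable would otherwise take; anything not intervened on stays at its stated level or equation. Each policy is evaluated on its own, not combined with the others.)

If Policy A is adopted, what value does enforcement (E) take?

-813

Policy A (F := 120):
  F = 120
  S = 73
  Z = 97 − 2·73 = -49
  Q = 41 + 5·120 + 2·(-49) = 543
  J = 293 + 120 + (-49) = 364
  E = 154 + 5·(-49) − 2·543 + 364 = -813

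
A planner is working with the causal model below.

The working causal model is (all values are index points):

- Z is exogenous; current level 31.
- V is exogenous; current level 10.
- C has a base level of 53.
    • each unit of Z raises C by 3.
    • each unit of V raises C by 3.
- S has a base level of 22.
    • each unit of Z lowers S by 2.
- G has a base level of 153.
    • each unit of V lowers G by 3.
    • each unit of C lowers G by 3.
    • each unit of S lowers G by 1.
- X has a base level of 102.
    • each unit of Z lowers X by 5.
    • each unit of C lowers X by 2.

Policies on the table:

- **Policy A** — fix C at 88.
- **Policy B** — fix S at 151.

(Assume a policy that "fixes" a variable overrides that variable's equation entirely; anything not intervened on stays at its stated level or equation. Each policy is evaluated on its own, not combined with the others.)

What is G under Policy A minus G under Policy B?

455

Policy A (C := 88):
  Z = 31
  V = 10
  C = 88
  S = 22 − 2·31 = -40
  G = 153 − 3·10 − 3·88 − (-40) = -101
Policy B (S := 151):
  Z = 31
  V = 10
  C = 53 + 3·31 + 3·10 = 176
  S = 151
  G = 153 − 3·10 − 3·176 − 151 = -556
G: -101 − (-556) = 455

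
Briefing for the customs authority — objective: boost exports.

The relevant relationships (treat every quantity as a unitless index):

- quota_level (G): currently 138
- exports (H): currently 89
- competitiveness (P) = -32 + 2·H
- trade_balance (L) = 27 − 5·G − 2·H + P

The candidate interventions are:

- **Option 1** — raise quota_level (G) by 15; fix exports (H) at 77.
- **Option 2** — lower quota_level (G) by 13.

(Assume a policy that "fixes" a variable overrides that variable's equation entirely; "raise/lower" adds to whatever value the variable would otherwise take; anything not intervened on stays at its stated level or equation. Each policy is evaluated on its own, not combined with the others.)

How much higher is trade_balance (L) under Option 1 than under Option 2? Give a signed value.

Option 1 (G + 15, H := 77):
  G = 138 + 15 = 153
  H = 77
  P = -32 + 2·77 = 122
  L = 27 − 5·153 − 2·77 + 122 = -770
Option 2 (G − 13):
  G = 138 − 13 = 125
  H = 89
  P = -32 + 2·89 = 146
  L = 27 − 5·125 − 2·89 + 146 = -630
L: -770 − (-630) = -140

-140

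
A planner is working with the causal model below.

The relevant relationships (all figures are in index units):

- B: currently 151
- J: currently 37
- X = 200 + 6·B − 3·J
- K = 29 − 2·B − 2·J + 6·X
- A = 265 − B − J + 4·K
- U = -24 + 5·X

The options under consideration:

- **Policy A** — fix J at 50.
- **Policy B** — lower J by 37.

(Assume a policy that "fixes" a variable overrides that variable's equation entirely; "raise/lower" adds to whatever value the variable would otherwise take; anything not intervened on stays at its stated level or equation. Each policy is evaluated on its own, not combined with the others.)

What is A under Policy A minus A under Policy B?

-4050

Policy A (J := 50):
  B = 151
  J = 50
  X = 200 + 6·151 − 3·50 = 956
  K = 29 − 2·151 − 2·50 + 6·956 = 5363
  A = 265 − 151 − 50 + 4·5363 = 21516
Policy B (J − 37):
  B = 151
  J = 37 − 37 = 0
  X = 200 + 6·151 − 3·0 = 1106
  K = 29 − 2·151 − 2·0 + 6·1106 = 6363
  A = 265 − 151 − 0 + 4·6363 = 25566
A: 21516 − 25566 = -4050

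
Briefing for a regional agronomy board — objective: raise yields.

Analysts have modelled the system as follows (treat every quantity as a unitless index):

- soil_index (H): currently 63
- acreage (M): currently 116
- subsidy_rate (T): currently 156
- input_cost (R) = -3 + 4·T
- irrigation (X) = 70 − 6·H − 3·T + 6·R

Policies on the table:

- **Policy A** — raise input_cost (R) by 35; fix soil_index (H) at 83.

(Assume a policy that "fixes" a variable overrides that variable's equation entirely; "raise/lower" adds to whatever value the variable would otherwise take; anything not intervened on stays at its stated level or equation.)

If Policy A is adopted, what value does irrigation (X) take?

Policy A (R + 35, H := 83):
  H = 83
  T = 156
  R = -3 + 4·156 (+35 from intervention) = 656
  X = 70 − 6·83 − 3·156 + 6·656 = 3040

3040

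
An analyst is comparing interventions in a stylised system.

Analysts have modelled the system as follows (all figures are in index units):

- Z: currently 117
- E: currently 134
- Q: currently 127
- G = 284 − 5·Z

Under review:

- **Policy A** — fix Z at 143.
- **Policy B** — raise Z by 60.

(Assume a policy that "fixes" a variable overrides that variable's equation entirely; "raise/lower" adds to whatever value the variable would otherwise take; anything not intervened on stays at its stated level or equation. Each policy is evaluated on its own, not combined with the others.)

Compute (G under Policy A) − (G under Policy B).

Policy A (Z := 143):
  Z = 143
  G = 284 − 5·143 = -431
Policy B (Z + 60):
  Z = 117 + 60 = 177
  G = 284 − 5·177 = -601
G: -431 − (-601) = 170

170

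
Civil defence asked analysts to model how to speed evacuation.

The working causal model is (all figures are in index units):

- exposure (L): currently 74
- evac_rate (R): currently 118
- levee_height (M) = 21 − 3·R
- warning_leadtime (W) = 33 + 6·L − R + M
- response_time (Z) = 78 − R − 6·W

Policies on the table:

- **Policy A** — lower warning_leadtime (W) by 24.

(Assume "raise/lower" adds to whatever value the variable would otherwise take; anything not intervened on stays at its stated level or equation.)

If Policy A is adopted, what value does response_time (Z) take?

-52

Policy A (W − 24):
  L = 74
  R = 118
  M = 21 − 3·118 = -333
  W = 33 + 6·74 − 118 + (-333) (−24 from intervention) = 2
  Z = 78 − 118 − 6·2 = -52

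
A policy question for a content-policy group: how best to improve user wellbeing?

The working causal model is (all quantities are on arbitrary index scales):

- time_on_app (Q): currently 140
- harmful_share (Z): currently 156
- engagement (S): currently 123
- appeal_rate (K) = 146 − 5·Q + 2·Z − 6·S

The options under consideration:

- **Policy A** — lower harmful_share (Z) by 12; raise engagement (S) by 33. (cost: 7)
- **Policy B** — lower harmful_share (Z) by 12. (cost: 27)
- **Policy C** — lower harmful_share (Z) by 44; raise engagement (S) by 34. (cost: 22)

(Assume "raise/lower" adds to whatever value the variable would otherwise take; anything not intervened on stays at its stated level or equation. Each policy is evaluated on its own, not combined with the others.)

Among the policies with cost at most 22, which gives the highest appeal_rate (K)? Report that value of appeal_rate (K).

Policy A (Z − 12, S + 33):
  Q = 140
  Z = 156 − 12 = 144
  S = 123 + 33 = 156
  K = 146 − 5·140 + 2·144 − 6·156 = -1202
Policy C (Z − 44, S + 34):
  Q = 140
  Z = 156 − 44 = 112
  S = 123 + 34 = 157
  K = 146 − 5·140 + 2·112 − 6·157 = -1272
Comparing — Policy A: K=-1202, Policy C: K=-1272. Highest is -1202 (Policy A).

-1202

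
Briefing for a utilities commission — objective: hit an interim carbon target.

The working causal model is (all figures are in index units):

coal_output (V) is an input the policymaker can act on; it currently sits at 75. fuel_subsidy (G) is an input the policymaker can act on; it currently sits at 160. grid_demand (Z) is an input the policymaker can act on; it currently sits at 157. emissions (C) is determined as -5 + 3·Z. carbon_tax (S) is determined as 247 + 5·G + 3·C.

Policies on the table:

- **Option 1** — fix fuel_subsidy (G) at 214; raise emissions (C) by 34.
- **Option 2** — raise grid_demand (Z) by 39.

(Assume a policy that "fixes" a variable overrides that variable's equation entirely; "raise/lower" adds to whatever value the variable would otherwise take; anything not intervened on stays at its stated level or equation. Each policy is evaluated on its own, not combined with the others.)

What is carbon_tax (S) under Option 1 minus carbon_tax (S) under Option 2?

21

Option 1 (G := 214, C + 34):
  G = 214
  Z = 157
  C = -5 + 3·157 (+34 from intervention) = 500
  S = 247 + 5·214 + 3·500 = 2817
Option 2 (Z + 39):
  G = 160
  Z = 157 + 39 = 196
  C = -5 + 3·196 = 583
  S = 247 + 5·160 + 3·583 = 2796
S: 2817 − 2796 = 21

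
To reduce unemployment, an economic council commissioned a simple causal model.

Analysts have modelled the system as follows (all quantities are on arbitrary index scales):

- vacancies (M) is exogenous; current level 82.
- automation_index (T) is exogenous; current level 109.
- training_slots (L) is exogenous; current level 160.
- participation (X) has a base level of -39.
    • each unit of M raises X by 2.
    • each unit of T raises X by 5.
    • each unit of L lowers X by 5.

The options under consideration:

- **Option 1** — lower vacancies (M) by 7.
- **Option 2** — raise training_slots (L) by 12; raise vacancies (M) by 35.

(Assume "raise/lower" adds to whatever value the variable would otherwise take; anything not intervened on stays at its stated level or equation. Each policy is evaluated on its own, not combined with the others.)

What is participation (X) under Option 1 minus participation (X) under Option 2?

-24

Option 1 (M − 7):
  M = 82 − 7 = 75
  T = 109
  L = 160
  X = -39 + 2·75 + 5·109 − 5·160 = -144
Option 2 (L + 12, M + 35):
  M = 82 + 35 = 117
  T = 109
  L = 160 + 12 = 172
  X = -39 + 2·117 + 5·109 − 5·172 = -120
X: -144 − (-120) = -24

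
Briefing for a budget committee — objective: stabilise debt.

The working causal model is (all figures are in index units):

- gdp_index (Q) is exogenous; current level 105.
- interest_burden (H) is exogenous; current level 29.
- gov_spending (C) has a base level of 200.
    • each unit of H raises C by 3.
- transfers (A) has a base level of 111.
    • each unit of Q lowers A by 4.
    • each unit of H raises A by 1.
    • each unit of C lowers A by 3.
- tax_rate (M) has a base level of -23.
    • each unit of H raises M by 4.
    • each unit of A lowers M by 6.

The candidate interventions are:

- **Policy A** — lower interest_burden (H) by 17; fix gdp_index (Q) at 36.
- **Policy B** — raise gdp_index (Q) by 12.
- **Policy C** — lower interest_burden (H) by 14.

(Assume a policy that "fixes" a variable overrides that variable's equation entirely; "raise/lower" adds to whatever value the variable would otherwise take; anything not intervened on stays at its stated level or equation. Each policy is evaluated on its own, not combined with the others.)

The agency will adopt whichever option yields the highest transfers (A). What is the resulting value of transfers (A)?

Policy A (H − 17, Q := 36):
  Q = 36
  H = 29 − 17 = 12
  C = 200 + 3·12 = 236
  A = 111 − 4·36 + 12 − 3·236 = -729
Policy B (Q + 12):
  Q = 105 + 12 = 117
  H = 29
  C = 200 + 3·29 = 287
  A = 111 − 4·117 + 29 − 3·287 = -1189
Policy C (H − 14):
  Q = 105
  H = 29 − 14 = 15
  C = 200 + 3·15 = 245
  A = 111 − 4·105 + 15 − 3·245 = -1029
Comparing — Policy A: A=-729, Policy B: A=-1189, Policy C: A=-1029. Highest is -729 (Policy A).

-729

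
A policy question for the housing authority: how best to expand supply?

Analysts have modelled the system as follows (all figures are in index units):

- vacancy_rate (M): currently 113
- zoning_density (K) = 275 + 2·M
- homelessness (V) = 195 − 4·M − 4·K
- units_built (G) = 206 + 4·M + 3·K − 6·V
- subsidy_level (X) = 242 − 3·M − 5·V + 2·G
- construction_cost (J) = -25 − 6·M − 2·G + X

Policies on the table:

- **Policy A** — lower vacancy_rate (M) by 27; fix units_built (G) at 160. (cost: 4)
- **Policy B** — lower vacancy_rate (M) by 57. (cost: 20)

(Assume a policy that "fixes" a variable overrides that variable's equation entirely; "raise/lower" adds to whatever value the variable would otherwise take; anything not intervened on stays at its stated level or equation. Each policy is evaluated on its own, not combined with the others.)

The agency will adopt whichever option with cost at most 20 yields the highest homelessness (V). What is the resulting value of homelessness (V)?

-1577

Policy A (M − 27, G := 160):
  M = 113 − 27 = 86
  K = 275 + 2·86 = 447
  V = 195 − 4·86 − 4·447 = -1937
Policy B (M − 57):
  M = 113 − 57 = 56
  K = 275 + 2·56 = 387
  V = 195 − 4·56 − 4·387 = -1577
Comparing — Policy A: V=-1937, Policy B: V=-1577. Highest is -1577 (Policy B).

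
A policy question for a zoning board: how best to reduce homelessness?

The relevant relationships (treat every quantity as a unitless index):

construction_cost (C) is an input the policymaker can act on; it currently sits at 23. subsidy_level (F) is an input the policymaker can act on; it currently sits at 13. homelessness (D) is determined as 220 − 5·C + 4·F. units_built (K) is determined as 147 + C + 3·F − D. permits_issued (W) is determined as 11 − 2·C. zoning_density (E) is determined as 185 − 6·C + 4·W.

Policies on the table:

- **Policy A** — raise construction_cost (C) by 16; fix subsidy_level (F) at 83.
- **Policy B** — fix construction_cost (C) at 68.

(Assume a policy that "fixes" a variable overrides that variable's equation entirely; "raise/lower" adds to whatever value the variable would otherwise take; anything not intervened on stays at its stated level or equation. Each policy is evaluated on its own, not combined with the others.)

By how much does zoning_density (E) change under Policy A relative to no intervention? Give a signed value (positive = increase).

-224

Baseline:
  C = 23
  W = 11 − 2·23 = -35
  E = 185 − 6·23 + 4·(-35) = -93
Policy A (C + 16, F := 83):
  C = 23 + 16 = 39
  W = 11 − 2·39 = -67
  E = 185 − 6·39 + 4·(-67) = -317
Change in E: -317 − (-93) = -224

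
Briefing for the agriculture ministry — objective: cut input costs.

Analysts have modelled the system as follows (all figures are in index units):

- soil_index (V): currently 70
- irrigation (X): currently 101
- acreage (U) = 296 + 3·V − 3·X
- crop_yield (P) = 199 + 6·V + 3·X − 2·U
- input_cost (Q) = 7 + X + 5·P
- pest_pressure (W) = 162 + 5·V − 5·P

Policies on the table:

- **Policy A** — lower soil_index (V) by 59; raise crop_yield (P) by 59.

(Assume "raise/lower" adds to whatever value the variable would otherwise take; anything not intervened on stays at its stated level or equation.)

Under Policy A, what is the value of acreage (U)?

26

Policy A (V − 59, P + 59):
  V = 70 − 59 = 11
  X = 101
  U = 296 + 3·11 − 3·101 = 26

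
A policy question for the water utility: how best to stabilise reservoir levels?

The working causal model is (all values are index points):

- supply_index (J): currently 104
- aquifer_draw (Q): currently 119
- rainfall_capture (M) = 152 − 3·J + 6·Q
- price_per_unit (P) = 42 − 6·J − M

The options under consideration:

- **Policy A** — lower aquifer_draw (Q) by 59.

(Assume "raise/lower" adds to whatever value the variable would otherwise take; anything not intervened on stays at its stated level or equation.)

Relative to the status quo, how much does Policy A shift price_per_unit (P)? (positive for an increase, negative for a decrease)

Baseline:
  J = 104
  Q = 119
  M = 152 − 3·104 + 6·119 = 554
  P = 42 − 6·104 − 554 = -1136
Policy A (Q − 59):
  J = 104
  Q = 119 − 59 = 60
  M = 152 − 3·104 + 6·60 = 200
  P = 42 − 6·104 − 200 = -782
Change in P: -782 − (-1136) = 354

354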